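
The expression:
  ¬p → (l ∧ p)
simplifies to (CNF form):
p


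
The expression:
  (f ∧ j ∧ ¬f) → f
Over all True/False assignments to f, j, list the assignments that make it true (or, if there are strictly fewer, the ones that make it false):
is always true.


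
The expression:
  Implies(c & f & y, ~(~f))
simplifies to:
True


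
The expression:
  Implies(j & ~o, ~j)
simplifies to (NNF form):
o | ~j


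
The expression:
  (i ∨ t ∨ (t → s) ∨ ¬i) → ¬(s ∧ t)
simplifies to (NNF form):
¬s ∨ ¬t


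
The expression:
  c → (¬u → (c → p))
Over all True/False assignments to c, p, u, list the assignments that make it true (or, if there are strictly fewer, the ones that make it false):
is false only for:
  c=True, p=False, u=False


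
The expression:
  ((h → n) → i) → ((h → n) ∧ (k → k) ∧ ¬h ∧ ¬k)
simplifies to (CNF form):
(n ∨ ¬h) ∧ (¬h ∨ ¬i) ∧ (¬i ∨ ¬k)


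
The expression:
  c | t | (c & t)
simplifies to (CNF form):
c | t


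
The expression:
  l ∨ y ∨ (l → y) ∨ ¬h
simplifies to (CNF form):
True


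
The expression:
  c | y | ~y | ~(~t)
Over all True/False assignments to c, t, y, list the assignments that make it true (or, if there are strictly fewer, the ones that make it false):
is always true.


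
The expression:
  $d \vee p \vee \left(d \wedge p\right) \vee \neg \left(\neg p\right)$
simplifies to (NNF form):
$d \vee p$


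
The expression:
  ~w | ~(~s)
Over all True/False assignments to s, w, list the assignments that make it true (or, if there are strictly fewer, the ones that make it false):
is false only for:
  s=False, w=True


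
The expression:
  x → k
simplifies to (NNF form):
k ∨ ¬x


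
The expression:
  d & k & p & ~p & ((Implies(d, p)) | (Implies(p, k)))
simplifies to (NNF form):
False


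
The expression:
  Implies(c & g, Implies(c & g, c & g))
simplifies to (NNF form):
True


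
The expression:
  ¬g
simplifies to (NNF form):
¬g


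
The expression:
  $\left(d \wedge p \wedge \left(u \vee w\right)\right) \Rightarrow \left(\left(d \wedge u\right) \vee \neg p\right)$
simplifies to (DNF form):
$u \vee \neg d \vee \neg p \vee \neg w$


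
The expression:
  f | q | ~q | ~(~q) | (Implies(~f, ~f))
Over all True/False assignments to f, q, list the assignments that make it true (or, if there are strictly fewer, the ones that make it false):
is always true.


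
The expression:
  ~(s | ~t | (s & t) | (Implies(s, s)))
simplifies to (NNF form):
False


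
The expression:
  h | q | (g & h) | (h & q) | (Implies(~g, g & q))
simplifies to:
g | h | q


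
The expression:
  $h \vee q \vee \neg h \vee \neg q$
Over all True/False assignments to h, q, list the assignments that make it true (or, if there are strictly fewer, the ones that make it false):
is always true.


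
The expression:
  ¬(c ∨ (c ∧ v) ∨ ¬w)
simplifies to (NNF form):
w ∧ ¬c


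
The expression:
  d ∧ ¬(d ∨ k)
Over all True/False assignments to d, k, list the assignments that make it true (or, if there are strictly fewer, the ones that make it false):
is never true.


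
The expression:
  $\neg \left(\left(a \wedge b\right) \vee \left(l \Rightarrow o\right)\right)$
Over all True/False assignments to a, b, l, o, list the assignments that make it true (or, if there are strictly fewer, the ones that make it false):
is true only for:
  a=False, b=False, l=True, o=False;
  a=False, b=True, l=True, o=False;
  a=True, b=False, l=True, o=False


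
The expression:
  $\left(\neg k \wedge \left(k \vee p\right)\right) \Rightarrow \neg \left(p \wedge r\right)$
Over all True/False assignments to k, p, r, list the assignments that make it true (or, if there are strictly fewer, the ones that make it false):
is false only for:
  k=False, p=True, r=True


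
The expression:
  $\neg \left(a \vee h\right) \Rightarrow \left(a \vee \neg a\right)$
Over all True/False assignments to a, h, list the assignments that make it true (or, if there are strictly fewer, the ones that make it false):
is always true.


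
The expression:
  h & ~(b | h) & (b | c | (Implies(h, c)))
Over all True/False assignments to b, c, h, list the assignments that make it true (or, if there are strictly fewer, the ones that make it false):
is never true.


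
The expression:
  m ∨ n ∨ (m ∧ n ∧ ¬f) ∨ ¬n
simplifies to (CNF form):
True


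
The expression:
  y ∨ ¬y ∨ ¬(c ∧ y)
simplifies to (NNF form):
True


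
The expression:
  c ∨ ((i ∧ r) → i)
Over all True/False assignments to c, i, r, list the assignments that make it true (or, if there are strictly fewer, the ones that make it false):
is always true.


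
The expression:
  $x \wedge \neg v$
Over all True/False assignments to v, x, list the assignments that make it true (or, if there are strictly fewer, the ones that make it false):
is true only for:
  v=False, x=True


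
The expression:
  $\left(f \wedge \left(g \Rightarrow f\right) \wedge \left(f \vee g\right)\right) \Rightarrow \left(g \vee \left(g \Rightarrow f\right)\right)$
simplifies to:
$\text{True}$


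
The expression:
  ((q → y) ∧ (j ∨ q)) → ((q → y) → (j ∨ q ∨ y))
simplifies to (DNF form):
True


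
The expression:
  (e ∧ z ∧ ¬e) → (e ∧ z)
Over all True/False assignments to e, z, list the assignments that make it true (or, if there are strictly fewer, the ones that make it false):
is always true.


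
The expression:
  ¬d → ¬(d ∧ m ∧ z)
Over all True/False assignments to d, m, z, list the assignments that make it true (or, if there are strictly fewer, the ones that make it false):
is always true.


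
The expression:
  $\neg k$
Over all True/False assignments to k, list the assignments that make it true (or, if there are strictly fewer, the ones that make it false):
is true only for:
  k=False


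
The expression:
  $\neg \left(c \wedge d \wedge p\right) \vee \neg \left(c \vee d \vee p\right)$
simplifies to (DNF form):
$\neg c \vee \neg d \vee \neg p$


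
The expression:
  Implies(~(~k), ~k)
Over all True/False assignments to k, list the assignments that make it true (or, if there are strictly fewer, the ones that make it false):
is true only for:
  k=False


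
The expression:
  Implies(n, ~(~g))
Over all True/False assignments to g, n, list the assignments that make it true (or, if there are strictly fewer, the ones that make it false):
is false only for:
  g=False, n=True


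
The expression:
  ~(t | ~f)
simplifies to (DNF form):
f & ~t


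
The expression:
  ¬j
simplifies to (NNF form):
¬j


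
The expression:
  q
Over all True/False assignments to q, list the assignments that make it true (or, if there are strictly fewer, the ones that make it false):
is true only for:
  q=True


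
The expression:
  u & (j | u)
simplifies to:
u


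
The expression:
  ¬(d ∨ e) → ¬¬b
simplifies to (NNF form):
b ∨ d ∨ e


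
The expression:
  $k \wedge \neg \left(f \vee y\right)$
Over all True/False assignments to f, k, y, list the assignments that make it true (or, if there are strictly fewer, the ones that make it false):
is true only for:
  f=False, k=True, y=False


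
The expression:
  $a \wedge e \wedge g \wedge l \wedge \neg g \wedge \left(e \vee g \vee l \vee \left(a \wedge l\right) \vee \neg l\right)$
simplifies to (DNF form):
$\text{False}$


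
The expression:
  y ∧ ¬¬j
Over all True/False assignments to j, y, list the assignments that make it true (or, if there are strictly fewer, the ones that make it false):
is true only for:
  j=True, y=True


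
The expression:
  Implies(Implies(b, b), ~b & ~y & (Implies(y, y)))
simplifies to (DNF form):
~b & ~y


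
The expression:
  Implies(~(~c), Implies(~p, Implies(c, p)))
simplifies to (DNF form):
p | ~c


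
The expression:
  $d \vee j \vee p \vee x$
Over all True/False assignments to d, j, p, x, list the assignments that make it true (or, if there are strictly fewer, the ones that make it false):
is false only for:
  d=False, j=False, p=False, x=False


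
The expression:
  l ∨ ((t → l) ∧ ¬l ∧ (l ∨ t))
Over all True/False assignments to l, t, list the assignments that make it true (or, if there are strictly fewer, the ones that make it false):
is true only for:
  l=True, t=False;
  l=True, t=True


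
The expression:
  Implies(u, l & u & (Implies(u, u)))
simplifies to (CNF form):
l | ~u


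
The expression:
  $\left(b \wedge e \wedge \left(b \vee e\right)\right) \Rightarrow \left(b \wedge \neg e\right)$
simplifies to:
$\neg b \vee \neg e$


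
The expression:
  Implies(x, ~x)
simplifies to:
~x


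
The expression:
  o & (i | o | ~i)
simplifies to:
o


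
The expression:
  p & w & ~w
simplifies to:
False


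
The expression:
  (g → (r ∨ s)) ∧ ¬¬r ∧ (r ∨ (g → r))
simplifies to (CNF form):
r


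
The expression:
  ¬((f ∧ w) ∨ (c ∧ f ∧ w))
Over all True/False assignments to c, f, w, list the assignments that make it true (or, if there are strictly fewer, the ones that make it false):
is false only for:
  c=False, f=True, w=True;
  c=True, f=True, w=True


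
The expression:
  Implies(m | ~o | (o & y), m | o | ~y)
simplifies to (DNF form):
m | o | ~y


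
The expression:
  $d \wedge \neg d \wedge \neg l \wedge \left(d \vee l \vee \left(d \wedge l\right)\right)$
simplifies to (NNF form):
$\text{False}$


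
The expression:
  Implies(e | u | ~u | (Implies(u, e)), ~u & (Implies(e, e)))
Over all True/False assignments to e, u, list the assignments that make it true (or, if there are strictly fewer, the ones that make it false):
is true only for:
  e=False, u=False;
  e=True, u=False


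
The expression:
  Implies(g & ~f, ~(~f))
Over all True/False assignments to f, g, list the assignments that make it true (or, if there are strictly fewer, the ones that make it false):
is false only for:
  f=False, g=True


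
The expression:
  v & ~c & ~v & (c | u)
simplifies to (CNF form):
False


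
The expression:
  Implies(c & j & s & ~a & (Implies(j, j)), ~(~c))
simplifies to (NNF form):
True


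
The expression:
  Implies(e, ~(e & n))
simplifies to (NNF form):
~e | ~n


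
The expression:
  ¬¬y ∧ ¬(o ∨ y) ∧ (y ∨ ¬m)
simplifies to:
False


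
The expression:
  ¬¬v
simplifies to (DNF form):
v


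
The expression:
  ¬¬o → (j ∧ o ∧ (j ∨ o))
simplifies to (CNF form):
j ∨ ¬o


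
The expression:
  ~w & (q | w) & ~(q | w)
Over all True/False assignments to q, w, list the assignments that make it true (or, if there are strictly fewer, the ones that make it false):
is never true.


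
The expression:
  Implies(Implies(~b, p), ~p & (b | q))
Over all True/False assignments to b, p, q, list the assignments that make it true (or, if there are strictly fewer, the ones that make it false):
is true only for:
  b=False, p=False, q=False;
  b=False, p=False, q=True;
  b=True, p=False, q=False;
  b=True, p=False, q=True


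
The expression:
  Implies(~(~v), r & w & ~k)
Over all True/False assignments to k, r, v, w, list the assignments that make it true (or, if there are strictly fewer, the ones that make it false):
is false only for:
  k=False, r=False, v=True, w=False;
  k=False, r=False, v=True, w=True;
  k=False, r=True, v=True, w=False;
  k=True, r=False, v=True, w=False;
  k=True, r=False, v=True, w=True;
  k=True, r=True, v=True, w=False;
  k=True, r=True, v=True, w=True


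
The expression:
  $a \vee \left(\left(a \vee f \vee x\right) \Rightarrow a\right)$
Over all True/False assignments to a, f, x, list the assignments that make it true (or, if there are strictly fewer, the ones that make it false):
is false only for:
  a=False, f=False, x=True;
  a=False, f=True, x=False;
  a=False, f=True, x=True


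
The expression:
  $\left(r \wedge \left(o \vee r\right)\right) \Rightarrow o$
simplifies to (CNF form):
$o \vee \neg r$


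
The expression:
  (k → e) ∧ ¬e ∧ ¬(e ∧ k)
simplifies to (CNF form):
¬e ∧ ¬k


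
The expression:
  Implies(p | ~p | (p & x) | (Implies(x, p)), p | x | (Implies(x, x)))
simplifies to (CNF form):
True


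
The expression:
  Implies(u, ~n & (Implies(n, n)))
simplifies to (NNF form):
~n | ~u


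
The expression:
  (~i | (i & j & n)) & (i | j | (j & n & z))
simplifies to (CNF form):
j & (n | ~i)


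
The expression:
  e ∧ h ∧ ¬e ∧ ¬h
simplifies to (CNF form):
False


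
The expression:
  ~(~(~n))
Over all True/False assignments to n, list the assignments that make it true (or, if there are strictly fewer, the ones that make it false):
is true only for:
  n=False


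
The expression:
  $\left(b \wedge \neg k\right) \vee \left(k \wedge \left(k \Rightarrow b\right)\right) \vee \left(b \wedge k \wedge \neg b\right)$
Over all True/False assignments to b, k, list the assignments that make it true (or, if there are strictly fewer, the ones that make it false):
is true only for:
  b=True, k=False;
  b=True, k=True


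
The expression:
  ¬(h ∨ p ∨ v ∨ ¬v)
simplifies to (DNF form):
False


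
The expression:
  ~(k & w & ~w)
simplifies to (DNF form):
True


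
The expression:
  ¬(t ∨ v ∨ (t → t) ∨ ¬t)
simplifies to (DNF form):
False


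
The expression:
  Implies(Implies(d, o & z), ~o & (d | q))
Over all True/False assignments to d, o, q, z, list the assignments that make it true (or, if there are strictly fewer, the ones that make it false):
is true only for:
  d=False, o=False, q=True, z=False;
  d=False, o=False, q=True, z=True;
  d=True, o=False, q=False, z=False;
  d=True, o=False, q=False, z=True;
  d=True, o=False, q=True, z=False;
  d=True, o=False, q=True, z=True;
  d=True, o=True, q=False, z=False;
  d=True, o=True, q=True, z=False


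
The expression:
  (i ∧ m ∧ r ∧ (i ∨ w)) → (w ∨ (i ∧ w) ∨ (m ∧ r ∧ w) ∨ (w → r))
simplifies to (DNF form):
True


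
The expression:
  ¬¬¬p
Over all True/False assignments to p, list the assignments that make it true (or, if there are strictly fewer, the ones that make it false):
is true only for:
  p=False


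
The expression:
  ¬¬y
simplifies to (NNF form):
y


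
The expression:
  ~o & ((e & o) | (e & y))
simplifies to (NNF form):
e & y & ~o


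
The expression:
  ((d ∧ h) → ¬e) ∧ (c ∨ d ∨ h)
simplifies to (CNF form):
(c ∨ d ∨ h) ∧ (¬d ∨ ¬e ∨ ¬h)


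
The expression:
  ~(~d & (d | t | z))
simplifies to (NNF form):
d | (~t & ~z)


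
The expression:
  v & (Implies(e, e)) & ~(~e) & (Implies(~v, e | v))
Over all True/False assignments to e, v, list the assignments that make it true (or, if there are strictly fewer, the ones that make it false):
is true only for:
  e=True, v=True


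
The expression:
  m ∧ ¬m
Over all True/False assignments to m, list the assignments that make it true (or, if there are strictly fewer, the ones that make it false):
is never true.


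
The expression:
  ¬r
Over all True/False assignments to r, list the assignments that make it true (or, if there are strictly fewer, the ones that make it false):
is true only for:
  r=False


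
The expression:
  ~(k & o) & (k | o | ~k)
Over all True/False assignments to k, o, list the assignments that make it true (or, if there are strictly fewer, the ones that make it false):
is false only for:
  k=True, o=True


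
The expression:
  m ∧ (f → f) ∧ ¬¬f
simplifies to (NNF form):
f ∧ m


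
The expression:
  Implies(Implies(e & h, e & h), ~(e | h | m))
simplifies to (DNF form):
~e & ~h & ~m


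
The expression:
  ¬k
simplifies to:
¬k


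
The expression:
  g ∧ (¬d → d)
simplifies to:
d ∧ g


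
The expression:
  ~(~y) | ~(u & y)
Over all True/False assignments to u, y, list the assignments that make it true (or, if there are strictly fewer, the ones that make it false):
is always true.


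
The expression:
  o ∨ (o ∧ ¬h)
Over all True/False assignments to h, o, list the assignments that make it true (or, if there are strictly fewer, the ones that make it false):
is true only for:
  h=False, o=True;
  h=True, o=True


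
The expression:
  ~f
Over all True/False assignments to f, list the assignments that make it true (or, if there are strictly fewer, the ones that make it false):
is true only for:
  f=False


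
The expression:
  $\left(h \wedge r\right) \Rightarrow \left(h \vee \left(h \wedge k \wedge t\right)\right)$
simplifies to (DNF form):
$\text{True}$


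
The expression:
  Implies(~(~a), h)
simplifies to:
h | ~a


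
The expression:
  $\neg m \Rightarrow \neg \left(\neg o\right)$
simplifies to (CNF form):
$m \vee o$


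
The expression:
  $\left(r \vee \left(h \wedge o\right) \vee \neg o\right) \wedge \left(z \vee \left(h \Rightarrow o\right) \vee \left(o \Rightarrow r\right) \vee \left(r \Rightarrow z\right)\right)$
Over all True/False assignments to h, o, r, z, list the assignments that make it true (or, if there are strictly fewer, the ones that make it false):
is false only for:
  h=False, o=True, r=False, z=False;
  h=False, o=True, r=False, z=True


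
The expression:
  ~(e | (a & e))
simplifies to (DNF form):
~e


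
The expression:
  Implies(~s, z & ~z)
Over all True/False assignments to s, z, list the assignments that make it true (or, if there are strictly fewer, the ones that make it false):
is true only for:
  s=True, z=False;
  s=True, z=True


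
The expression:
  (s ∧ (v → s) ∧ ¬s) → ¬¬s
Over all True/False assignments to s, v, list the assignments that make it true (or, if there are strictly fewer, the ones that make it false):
is always true.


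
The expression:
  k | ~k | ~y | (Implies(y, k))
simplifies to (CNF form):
True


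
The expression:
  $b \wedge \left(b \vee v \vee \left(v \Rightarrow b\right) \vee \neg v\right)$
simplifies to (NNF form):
$b$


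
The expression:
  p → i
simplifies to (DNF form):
i ∨ ¬p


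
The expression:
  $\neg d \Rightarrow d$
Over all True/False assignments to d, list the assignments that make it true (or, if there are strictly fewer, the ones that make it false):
is true only for:
  d=True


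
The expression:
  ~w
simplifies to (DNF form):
~w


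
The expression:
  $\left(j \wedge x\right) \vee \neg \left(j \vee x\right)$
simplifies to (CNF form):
$\left(j \vee \neg x\right) \wedge \left(x \vee \neg j\right)$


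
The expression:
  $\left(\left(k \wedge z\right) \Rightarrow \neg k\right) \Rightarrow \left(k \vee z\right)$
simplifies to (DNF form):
$k \vee z$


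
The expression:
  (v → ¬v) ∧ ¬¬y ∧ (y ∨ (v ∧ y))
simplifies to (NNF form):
y ∧ ¬v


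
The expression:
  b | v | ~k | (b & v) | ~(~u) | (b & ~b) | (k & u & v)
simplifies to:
b | u | v | ~k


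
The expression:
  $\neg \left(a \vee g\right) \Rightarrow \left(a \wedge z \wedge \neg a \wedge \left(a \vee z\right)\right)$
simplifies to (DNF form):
$a \vee g$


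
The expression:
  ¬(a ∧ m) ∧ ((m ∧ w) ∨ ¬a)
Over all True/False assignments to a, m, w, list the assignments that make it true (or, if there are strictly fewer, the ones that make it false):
is true only for:
  a=False, m=False, w=False;
  a=False, m=False, w=True;
  a=False, m=True, w=False;
  a=False, m=True, w=True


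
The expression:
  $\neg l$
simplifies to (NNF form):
$\neg l$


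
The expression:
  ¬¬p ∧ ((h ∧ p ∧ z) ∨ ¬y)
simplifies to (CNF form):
p ∧ (h ∨ ¬y) ∧ (z ∨ ¬y)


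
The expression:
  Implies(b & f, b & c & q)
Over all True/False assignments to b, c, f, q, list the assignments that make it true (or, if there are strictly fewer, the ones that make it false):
is false only for:
  b=True, c=False, f=True, q=False;
  b=True, c=False, f=True, q=True;
  b=True, c=True, f=True, q=False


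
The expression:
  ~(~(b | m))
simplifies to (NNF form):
b | m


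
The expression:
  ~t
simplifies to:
~t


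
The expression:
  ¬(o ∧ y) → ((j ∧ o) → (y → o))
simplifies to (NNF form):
True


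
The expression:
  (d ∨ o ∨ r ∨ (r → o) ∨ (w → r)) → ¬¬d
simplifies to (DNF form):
d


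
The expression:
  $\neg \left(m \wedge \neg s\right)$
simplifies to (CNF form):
$s \vee \neg m$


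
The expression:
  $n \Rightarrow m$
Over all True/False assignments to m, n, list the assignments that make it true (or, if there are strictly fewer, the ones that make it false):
is false only for:
  m=False, n=True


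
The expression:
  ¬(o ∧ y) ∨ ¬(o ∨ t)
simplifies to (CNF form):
¬o ∨ ¬y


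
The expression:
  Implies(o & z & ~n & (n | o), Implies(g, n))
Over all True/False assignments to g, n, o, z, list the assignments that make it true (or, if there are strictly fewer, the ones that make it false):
is false only for:
  g=True, n=False, o=True, z=True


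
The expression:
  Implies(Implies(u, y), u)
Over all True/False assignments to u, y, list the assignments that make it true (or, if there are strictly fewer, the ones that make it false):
is true only for:
  u=True, y=False;
  u=True, y=True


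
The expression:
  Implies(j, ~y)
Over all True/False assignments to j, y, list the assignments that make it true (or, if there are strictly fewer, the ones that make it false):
is false only for:
  j=True, y=True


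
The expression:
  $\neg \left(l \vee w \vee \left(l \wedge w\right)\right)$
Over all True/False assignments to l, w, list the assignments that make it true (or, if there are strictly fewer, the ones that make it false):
is true only for:
  l=False, w=False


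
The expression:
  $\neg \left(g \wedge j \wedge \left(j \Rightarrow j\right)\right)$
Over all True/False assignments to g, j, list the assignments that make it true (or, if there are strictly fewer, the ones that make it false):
is false only for:
  g=True, j=True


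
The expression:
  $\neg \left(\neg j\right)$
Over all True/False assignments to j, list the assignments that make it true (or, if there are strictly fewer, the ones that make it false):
is true only for:
  j=True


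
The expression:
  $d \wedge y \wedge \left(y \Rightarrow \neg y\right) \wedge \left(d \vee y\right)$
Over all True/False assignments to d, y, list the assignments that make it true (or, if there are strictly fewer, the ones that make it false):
is never true.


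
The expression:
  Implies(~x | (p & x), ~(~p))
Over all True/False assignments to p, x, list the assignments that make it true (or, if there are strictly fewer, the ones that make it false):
is false only for:
  p=False, x=False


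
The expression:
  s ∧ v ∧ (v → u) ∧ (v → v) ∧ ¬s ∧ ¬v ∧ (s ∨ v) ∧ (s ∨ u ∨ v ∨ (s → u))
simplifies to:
False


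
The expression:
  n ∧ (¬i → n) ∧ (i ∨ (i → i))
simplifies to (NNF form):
n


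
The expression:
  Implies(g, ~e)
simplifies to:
~e | ~g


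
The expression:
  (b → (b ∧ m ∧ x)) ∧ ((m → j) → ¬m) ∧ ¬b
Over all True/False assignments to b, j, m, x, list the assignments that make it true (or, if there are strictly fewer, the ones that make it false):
is true only for:
  b=False, j=False, m=False, x=False;
  b=False, j=False, m=False, x=True;
  b=False, j=False, m=True, x=False;
  b=False, j=False, m=True, x=True;
  b=False, j=True, m=False, x=False;
  b=False, j=True, m=False, x=True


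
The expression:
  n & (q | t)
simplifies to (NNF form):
n & (q | t)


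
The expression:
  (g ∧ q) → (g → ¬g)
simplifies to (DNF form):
¬g ∨ ¬q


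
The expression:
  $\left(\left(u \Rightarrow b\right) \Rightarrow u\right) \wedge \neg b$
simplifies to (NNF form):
$u \wedge \neg b$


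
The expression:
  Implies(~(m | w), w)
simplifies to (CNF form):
m | w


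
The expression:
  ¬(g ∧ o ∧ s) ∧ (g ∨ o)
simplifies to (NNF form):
(g ∨ o) ∧ (¬g ∨ ¬o ∨ ¬s)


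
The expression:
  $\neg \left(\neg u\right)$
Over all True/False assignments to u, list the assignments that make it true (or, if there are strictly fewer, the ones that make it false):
is true only for:
  u=True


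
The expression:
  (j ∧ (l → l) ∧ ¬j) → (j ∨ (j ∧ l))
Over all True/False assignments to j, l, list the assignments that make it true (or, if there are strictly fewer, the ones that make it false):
is always true.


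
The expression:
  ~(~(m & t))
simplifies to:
m & t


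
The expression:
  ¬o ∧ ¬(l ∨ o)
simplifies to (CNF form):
¬l ∧ ¬o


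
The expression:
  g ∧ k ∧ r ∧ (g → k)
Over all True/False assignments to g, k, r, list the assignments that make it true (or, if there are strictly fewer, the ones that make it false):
is true only for:
  g=True, k=True, r=True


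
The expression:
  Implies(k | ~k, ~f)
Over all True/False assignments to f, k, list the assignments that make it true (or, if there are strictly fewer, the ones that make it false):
is true only for:
  f=False, k=False;
  f=False, k=True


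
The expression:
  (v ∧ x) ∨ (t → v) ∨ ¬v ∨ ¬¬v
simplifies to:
True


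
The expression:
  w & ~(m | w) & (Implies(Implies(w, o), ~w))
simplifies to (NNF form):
False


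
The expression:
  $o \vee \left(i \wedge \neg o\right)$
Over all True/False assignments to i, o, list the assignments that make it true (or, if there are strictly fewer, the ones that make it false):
is false only for:
  i=False, o=False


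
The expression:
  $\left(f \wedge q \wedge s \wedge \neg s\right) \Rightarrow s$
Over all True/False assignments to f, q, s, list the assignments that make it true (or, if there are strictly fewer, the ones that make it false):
is always true.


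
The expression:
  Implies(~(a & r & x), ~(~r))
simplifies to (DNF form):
r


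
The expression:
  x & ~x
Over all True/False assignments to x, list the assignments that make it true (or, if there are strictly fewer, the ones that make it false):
is never true.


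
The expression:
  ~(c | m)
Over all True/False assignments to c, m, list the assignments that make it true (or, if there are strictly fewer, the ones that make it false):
is true only for:
  c=False, m=False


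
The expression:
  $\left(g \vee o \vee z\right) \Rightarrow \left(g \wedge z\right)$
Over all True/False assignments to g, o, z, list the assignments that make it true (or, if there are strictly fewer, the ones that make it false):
is true only for:
  g=False, o=False, z=False;
  g=True, o=False, z=True;
  g=True, o=True, z=True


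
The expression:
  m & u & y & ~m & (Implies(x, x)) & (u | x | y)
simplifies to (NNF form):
False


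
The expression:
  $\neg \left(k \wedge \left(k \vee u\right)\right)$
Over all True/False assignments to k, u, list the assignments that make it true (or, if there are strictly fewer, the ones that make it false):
is true only for:
  k=False, u=False;
  k=False, u=True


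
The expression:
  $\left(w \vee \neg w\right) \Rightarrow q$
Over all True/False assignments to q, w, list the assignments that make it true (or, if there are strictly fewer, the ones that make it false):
is true only for:
  q=True, w=False;
  q=True, w=True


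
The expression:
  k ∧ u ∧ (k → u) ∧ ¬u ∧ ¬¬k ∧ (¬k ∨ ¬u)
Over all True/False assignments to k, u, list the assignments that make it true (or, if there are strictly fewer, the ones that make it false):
is never true.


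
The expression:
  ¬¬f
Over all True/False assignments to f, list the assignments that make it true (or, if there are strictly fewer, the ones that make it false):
is true only for:
  f=True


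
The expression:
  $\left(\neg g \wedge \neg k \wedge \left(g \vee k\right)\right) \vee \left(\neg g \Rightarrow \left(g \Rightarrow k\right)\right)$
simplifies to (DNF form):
$\text{True}$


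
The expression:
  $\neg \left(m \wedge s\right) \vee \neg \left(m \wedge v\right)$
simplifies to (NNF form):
$\neg m \vee \neg s \vee \neg v$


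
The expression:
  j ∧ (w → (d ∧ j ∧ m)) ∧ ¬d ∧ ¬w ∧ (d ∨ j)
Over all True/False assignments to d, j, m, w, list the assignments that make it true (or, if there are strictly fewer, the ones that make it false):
is true only for:
  d=False, j=True, m=False, w=False;
  d=False, j=True, m=True, w=False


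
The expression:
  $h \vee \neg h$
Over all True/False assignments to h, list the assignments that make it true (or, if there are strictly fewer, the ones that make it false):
is always true.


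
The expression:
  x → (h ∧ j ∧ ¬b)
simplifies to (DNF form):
(h ∧ j ∧ ¬b) ∨ ¬x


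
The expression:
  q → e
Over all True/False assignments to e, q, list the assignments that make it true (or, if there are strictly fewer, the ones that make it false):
is false only for:
  e=False, q=True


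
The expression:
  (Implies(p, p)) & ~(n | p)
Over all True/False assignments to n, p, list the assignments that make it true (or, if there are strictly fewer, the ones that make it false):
is true only for:
  n=False, p=False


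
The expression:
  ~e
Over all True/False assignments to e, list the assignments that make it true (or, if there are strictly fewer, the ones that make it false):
is true only for:
  e=False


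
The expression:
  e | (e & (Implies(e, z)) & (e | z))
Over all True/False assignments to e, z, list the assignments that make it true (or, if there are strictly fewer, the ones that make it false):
is true only for:
  e=True, z=False;
  e=True, z=True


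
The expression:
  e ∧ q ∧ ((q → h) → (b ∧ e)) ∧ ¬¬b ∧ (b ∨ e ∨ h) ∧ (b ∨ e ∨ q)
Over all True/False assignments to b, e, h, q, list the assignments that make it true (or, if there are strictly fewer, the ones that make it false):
is true only for:
  b=True, e=True, h=False, q=True;
  b=True, e=True, h=True, q=True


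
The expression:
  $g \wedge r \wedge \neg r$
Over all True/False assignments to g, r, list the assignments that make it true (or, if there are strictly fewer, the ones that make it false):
is never true.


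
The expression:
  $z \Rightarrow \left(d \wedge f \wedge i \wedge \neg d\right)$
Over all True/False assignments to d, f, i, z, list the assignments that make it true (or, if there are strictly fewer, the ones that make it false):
is true only for:
  d=False, f=False, i=False, z=False;
  d=False, f=False, i=True, z=False;
  d=False, f=True, i=False, z=False;
  d=False, f=True, i=True, z=False;
  d=True, f=False, i=False, z=False;
  d=True, f=False, i=True, z=False;
  d=True, f=True, i=False, z=False;
  d=True, f=True, i=True, z=False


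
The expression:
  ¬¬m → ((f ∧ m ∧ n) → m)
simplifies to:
True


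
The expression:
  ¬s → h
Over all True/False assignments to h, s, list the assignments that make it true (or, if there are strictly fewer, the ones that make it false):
is false only for:
  h=False, s=False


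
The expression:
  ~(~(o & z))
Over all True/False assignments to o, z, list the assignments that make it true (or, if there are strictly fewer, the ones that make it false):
is true only for:
  o=True, z=True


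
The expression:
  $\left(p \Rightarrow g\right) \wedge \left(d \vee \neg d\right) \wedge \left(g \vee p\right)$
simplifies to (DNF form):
$g$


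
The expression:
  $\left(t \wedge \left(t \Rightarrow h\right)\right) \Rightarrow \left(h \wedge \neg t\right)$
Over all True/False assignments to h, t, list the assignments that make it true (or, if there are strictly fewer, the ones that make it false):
is false only for:
  h=True, t=True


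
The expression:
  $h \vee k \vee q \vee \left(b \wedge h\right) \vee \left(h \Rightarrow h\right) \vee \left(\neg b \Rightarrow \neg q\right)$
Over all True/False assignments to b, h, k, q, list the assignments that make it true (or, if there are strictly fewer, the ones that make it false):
is always true.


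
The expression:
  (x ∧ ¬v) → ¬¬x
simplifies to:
True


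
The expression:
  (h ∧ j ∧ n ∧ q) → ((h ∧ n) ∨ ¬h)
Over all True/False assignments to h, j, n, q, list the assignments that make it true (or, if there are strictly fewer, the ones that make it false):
is always true.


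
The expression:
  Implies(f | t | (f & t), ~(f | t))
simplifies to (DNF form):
~f & ~t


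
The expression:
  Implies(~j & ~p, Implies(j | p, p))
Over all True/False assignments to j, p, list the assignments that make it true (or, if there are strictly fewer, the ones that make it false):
is always true.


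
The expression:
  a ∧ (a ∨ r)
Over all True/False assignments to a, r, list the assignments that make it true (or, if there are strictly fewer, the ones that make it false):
is true only for:
  a=True, r=False;
  a=True, r=True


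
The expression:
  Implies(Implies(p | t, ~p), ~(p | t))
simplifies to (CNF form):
p | ~t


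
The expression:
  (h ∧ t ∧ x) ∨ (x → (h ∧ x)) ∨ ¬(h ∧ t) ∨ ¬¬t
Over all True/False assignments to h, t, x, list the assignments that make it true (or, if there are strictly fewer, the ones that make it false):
is always true.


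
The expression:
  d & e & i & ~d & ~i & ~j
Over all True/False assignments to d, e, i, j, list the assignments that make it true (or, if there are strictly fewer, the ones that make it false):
is never true.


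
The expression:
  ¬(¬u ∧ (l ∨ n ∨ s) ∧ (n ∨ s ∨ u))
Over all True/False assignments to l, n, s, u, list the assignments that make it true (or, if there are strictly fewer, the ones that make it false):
is false only for:
  l=False, n=False, s=True, u=False;
  l=False, n=True, s=False, u=False;
  l=False, n=True, s=True, u=False;
  l=True, n=False, s=True, u=False;
  l=True, n=True, s=False, u=False;
  l=True, n=True, s=True, u=False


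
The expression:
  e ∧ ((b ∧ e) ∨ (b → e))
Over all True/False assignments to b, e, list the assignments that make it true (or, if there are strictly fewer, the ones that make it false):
is true only for:
  b=False, e=True;
  b=True, e=True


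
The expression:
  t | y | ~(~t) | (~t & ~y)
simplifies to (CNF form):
True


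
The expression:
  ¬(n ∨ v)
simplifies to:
¬n ∧ ¬v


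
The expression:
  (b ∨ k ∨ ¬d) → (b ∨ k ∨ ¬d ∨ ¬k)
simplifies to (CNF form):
True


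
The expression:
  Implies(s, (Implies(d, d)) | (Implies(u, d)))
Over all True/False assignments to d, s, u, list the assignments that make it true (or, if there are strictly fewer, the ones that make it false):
is always true.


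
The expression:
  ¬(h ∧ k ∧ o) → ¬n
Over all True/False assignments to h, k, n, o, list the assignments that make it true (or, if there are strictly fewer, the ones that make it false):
is false only for:
  h=False, k=False, n=True, o=False;
  h=False, k=False, n=True, o=True;
  h=False, k=True, n=True, o=False;
  h=False, k=True, n=True, o=True;
  h=True, k=False, n=True, o=False;
  h=True, k=False, n=True, o=True;
  h=True, k=True, n=True, o=False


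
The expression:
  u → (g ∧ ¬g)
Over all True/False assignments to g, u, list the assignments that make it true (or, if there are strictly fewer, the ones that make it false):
is true only for:
  g=False, u=False;
  g=True, u=False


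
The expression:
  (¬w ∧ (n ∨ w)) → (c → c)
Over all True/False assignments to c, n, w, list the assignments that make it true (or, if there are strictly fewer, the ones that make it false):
is always true.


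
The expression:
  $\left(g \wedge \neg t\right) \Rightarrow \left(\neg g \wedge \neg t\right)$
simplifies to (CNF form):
$t \vee \neg g$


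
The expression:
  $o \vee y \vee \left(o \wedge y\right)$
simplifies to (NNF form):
$o \vee y$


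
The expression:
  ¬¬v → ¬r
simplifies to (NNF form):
¬r ∨ ¬v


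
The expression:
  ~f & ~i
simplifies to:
~f & ~i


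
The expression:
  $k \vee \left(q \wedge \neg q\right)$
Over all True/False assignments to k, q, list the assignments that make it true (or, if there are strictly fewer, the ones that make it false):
is true only for:
  k=True, q=False;
  k=True, q=True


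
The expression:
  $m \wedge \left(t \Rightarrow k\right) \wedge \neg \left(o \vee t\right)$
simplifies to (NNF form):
$m \wedge \neg o \wedge \neg t$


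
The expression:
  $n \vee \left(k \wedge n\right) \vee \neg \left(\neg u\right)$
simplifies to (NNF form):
$n \vee u$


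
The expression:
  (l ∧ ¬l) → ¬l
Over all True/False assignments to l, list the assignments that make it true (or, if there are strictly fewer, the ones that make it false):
is always true.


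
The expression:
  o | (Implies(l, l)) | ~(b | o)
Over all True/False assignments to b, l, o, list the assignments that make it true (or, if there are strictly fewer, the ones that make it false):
is always true.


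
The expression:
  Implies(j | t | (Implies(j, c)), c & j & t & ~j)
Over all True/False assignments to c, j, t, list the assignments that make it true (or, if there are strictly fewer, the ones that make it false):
is never true.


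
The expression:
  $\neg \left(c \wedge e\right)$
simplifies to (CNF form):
$\neg c \vee \neg e$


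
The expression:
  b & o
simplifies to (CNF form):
b & o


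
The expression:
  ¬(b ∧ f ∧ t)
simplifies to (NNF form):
¬b ∨ ¬f ∨ ¬t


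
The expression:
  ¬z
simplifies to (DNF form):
¬z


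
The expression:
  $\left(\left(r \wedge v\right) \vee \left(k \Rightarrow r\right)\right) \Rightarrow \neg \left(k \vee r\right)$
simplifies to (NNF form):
$\neg r$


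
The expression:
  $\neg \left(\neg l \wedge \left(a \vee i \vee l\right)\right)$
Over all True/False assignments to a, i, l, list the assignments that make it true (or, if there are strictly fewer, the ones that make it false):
is false only for:
  a=False, i=True, l=False;
  a=True, i=False, l=False;
  a=True, i=True, l=False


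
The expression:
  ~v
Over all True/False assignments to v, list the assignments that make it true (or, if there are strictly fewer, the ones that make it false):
is true only for:
  v=False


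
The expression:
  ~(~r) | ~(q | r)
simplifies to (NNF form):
r | ~q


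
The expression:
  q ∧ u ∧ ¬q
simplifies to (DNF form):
False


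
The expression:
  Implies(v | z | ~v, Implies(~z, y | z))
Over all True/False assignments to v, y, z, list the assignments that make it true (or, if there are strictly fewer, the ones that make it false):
is false only for:
  v=False, y=False, z=False;
  v=True, y=False, z=False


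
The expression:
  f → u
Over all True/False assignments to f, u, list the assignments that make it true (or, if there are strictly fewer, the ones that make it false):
is false only for:
  f=True, u=False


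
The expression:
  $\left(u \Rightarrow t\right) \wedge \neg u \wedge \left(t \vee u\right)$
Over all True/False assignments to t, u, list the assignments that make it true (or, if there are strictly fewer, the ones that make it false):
is true only for:
  t=True, u=False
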